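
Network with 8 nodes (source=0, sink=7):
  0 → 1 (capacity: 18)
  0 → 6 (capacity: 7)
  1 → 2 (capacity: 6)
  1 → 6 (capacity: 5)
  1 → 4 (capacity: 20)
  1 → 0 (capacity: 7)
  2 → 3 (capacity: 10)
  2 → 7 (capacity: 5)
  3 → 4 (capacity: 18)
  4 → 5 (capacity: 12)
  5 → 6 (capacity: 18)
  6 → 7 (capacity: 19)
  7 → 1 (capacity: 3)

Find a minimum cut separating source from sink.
Min cut value = 24, edges: (2,7), (6,7)

Min cut value: 24
Partition: S = [0, 1, 2, 3, 4, 5, 6], T = [7]
Cut edges: (2,7), (6,7)

By max-flow min-cut theorem, max flow = min cut = 24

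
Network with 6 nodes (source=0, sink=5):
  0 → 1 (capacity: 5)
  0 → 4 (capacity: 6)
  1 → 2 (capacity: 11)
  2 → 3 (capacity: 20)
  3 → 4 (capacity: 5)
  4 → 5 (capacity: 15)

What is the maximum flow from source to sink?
Maximum flow = 11

Max flow: 11

Flow assignment:
  0 → 1: 5/5
  0 → 4: 6/6
  1 → 2: 5/11
  2 → 3: 5/20
  3 → 4: 5/5
  4 → 5: 11/15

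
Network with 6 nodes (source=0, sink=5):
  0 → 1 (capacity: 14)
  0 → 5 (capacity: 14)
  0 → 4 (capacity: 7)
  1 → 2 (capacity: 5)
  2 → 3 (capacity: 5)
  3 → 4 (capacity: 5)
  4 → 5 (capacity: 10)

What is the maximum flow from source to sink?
Maximum flow = 24

Max flow: 24

Flow assignment:
  0 → 1: 5/14
  0 → 5: 14/14
  0 → 4: 5/7
  1 → 2: 5/5
  2 → 3: 5/5
  3 → 4: 5/5
  4 → 5: 10/10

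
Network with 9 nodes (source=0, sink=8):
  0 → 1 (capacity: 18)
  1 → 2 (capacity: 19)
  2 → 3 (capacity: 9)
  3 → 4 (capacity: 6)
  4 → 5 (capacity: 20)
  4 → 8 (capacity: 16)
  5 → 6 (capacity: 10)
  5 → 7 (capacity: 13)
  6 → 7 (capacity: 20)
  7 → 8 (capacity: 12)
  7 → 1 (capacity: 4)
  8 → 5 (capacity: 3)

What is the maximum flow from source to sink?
Maximum flow = 6

Max flow: 6

Flow assignment:
  0 → 1: 6/18
  1 → 2: 6/19
  2 → 3: 6/9
  3 → 4: 6/6
  4 → 8: 6/16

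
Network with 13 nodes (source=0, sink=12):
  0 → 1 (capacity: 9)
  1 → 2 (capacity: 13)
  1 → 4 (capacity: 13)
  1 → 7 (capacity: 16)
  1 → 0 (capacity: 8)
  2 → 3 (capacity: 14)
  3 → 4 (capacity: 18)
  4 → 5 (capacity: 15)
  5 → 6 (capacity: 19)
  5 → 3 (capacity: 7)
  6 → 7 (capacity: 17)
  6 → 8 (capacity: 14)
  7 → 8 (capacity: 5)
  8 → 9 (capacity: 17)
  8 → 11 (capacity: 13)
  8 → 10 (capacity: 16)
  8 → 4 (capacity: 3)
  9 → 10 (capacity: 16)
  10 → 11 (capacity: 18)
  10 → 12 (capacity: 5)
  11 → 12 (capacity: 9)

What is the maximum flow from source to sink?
Maximum flow = 9

Max flow: 9

Flow assignment:
  0 → 1: 9/9
  1 → 4: 4/13
  1 → 7: 5/16
  4 → 5: 4/15
  5 → 6: 4/19
  6 → 8: 4/14
  7 → 8: 5/5
  8 → 11: 9/13
  11 → 12: 9/9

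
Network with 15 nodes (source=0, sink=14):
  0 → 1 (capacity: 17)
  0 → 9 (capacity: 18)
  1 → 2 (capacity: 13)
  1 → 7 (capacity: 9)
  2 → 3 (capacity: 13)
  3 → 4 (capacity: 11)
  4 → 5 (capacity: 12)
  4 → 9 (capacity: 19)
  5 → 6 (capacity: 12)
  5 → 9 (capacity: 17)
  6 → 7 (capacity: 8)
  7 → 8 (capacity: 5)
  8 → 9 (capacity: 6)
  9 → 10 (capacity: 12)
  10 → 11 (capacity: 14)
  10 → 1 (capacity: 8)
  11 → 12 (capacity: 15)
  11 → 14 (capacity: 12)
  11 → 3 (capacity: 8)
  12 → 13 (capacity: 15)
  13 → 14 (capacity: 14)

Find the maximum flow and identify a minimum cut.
Max flow = 12, Min cut edges: (9,10)

Maximum flow: 12
Minimum cut: (9,10)
Partition: S = [0, 1, 2, 3, 4, 5, 6, 7, 8, 9], T = [10, 11, 12, 13, 14]

Max-flow min-cut theorem verified: both equal 12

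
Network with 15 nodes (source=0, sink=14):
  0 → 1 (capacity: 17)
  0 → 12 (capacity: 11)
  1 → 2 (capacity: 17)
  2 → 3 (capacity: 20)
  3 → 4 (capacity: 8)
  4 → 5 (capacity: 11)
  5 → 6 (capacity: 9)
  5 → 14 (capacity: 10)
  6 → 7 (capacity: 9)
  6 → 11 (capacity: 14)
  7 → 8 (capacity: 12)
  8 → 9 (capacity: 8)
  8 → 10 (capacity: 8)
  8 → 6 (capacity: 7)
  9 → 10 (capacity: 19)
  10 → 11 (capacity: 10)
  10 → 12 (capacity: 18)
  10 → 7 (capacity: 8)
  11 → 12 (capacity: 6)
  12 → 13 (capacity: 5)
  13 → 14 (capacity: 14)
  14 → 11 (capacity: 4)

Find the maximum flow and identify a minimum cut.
Max flow = 13, Min cut edges: (3,4), (12,13)

Maximum flow: 13
Minimum cut: (3,4), (12,13)
Partition: S = [0, 1, 2, 3, 6, 7, 8, 9, 10, 11, 12], T = [4, 5, 13, 14]

Max-flow min-cut theorem verified: both equal 13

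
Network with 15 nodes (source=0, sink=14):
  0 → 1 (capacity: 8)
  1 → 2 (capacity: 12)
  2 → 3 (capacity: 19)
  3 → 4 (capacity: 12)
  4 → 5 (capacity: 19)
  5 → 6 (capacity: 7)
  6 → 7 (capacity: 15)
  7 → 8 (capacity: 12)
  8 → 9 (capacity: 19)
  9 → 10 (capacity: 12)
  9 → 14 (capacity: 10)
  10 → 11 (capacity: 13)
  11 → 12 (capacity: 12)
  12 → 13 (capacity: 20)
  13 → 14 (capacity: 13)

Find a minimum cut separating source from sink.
Min cut value = 7, edges: (5,6)

Min cut value: 7
Partition: S = [0, 1, 2, 3, 4, 5], T = [6, 7, 8, 9, 10, 11, 12, 13, 14]
Cut edges: (5,6)

By max-flow min-cut theorem, max flow = min cut = 7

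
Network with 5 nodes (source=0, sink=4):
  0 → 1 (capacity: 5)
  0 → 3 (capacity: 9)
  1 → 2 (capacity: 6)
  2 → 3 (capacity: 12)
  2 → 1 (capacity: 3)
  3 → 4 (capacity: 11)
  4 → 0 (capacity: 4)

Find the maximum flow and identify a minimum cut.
Max flow = 11, Min cut edges: (3,4)

Maximum flow: 11
Minimum cut: (3,4)
Partition: S = [0, 1, 2, 3], T = [4]

Max-flow min-cut theorem verified: both equal 11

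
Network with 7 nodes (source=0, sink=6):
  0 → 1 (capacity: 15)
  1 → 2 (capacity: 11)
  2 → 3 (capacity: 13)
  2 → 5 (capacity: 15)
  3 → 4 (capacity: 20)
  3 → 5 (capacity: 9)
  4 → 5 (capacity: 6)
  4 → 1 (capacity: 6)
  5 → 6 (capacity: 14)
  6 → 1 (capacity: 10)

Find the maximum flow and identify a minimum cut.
Max flow = 11, Min cut edges: (1,2)

Maximum flow: 11
Minimum cut: (1,2)
Partition: S = [0, 1], T = [2, 3, 4, 5, 6]

Max-flow min-cut theorem verified: both equal 11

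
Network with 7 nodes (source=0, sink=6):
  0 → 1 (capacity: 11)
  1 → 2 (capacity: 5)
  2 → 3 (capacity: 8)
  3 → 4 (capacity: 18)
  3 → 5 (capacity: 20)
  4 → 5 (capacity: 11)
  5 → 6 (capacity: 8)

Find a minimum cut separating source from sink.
Min cut value = 5, edges: (1,2)

Min cut value: 5
Partition: S = [0, 1], T = [2, 3, 4, 5, 6]
Cut edges: (1,2)

By max-flow min-cut theorem, max flow = min cut = 5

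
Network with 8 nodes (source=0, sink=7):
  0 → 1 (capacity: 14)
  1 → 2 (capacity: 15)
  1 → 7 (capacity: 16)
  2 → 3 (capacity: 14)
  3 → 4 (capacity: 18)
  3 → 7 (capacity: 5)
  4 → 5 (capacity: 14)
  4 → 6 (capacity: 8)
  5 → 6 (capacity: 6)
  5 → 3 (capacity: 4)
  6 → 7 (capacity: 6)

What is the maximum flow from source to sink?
Maximum flow = 14

Max flow: 14

Flow assignment:
  0 → 1: 14/14
  1 → 7: 14/16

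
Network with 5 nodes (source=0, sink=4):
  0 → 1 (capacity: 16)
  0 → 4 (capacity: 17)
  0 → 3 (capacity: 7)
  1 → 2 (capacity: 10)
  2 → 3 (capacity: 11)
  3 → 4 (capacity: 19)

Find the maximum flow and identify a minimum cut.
Max flow = 34, Min cut edges: (0,4), (0,3), (1,2)

Maximum flow: 34
Minimum cut: (0,4), (0,3), (1,2)
Partition: S = [0, 1], T = [2, 3, 4]

Max-flow min-cut theorem verified: both equal 34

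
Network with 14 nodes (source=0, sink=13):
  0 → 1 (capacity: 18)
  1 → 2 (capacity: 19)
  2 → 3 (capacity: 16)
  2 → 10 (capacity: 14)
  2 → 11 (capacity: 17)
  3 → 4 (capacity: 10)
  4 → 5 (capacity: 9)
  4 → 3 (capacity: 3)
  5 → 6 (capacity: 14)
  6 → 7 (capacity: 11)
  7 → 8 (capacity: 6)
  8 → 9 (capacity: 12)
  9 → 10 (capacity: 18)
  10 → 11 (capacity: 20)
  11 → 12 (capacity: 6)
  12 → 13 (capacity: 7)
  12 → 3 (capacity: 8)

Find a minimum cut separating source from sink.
Min cut value = 6, edges: (11,12)

Min cut value: 6
Partition: S = [0, 1, 2, 3, 4, 5, 6, 7, 8, 9, 10, 11], T = [12, 13]
Cut edges: (11,12)

By max-flow min-cut theorem, max flow = min cut = 6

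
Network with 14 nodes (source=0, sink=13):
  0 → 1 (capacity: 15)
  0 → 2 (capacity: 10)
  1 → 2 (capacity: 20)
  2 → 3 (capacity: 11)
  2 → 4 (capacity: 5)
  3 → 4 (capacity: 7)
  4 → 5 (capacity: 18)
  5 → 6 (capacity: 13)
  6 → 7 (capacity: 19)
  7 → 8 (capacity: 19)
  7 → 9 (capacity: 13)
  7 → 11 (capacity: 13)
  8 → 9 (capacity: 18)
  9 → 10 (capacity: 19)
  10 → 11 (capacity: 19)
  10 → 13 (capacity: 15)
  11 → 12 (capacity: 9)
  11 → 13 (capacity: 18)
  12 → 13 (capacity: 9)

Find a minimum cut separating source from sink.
Min cut value = 12, edges: (2,4), (3,4)

Min cut value: 12
Partition: S = [0, 1, 2, 3], T = [4, 5, 6, 7, 8, 9, 10, 11, 12, 13]
Cut edges: (2,4), (3,4)

By max-flow min-cut theorem, max flow = min cut = 12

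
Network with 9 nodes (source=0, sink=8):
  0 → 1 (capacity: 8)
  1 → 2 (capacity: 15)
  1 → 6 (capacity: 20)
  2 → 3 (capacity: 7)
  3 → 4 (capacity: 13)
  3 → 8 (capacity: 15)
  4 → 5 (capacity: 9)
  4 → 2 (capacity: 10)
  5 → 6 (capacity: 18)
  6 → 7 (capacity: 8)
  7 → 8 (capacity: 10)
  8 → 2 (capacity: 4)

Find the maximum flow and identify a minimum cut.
Max flow = 8, Min cut edges: (0,1)

Maximum flow: 8
Minimum cut: (0,1)
Partition: S = [0], T = [1, 2, 3, 4, 5, 6, 7, 8]

Max-flow min-cut theorem verified: both equal 8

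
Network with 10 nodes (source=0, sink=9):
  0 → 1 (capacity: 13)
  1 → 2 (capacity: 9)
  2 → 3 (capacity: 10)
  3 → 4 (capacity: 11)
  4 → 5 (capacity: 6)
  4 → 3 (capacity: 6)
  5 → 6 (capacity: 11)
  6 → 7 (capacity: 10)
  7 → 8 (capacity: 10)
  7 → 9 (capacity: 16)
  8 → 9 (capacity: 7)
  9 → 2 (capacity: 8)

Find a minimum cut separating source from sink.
Min cut value = 6, edges: (4,5)

Min cut value: 6
Partition: S = [0, 1, 2, 3, 4], T = [5, 6, 7, 8, 9]
Cut edges: (4,5)

By max-flow min-cut theorem, max flow = min cut = 6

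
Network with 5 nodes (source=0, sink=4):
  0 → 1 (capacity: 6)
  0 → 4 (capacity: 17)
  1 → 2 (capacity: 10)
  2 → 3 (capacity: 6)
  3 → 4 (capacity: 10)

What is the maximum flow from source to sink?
Maximum flow = 23

Max flow: 23

Flow assignment:
  0 → 1: 6/6
  0 → 4: 17/17
  1 → 2: 6/10
  2 → 3: 6/6
  3 → 4: 6/10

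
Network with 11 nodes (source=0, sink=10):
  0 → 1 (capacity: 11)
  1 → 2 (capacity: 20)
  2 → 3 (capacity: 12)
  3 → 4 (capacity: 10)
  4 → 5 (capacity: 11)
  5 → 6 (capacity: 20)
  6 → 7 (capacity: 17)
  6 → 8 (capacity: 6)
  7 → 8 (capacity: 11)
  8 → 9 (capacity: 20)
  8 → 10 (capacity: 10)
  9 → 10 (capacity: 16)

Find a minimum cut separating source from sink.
Min cut value = 10, edges: (3,4)

Min cut value: 10
Partition: S = [0, 1, 2, 3], T = [4, 5, 6, 7, 8, 9, 10]
Cut edges: (3,4)

By max-flow min-cut theorem, max flow = min cut = 10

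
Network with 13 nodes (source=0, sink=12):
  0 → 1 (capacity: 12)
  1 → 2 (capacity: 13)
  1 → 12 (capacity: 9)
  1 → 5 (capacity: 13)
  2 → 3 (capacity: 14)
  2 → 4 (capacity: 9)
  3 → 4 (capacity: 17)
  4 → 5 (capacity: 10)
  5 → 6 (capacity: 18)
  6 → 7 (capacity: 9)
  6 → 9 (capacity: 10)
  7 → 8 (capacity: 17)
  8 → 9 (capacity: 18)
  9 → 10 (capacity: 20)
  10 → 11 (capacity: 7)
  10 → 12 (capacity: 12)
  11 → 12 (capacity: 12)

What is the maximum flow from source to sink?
Maximum flow = 12

Max flow: 12

Flow assignment:
  0 → 1: 12/12
  1 → 12: 9/9
  1 → 5: 3/13
  5 → 6: 3/18
  6 → 9: 3/10
  9 → 10: 3/20
  10 → 12: 3/12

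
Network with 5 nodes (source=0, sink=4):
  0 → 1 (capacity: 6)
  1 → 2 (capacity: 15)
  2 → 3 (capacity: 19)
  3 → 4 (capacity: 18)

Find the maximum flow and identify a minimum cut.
Max flow = 6, Min cut edges: (0,1)

Maximum flow: 6
Minimum cut: (0,1)
Partition: S = [0], T = [1, 2, 3, 4]

Max-flow min-cut theorem verified: both equal 6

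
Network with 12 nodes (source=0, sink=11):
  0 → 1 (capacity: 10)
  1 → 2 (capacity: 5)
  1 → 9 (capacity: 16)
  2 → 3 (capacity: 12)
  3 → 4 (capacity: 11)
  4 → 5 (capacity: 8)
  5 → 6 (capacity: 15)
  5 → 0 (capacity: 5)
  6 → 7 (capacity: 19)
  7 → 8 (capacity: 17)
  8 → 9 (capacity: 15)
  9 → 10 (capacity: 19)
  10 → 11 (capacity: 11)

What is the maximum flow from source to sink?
Maximum flow = 10

Max flow: 10

Flow assignment:
  0 → 1: 10/10
  1 → 9: 10/16
  9 → 10: 10/19
  10 → 11: 10/11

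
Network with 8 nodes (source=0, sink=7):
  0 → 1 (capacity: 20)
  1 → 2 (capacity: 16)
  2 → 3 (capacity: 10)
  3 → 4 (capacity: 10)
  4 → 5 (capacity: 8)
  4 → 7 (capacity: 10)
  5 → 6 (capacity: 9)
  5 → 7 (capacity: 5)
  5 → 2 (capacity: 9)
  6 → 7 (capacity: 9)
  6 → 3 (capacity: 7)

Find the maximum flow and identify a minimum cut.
Max flow = 10, Min cut edges: (3,4)

Maximum flow: 10
Minimum cut: (3,4)
Partition: S = [0, 1, 2, 3], T = [4, 5, 6, 7]

Max-flow min-cut theorem verified: both equal 10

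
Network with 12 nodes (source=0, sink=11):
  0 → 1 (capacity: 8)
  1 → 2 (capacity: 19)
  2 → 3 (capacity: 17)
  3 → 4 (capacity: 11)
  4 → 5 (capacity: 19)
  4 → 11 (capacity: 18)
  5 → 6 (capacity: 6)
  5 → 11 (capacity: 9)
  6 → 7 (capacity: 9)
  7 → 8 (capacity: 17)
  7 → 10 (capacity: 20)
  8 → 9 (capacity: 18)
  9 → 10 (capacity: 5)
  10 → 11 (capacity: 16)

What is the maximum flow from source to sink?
Maximum flow = 8

Max flow: 8

Flow assignment:
  0 → 1: 8/8
  1 → 2: 8/19
  2 → 3: 8/17
  3 → 4: 8/11
  4 → 11: 8/18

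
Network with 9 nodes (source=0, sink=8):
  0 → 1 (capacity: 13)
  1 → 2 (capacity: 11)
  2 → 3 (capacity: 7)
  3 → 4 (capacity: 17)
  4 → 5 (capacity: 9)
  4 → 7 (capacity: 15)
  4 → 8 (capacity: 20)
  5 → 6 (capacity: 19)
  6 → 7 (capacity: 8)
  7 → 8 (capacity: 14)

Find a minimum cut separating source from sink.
Min cut value = 7, edges: (2,3)

Min cut value: 7
Partition: S = [0, 1, 2], T = [3, 4, 5, 6, 7, 8]
Cut edges: (2,3)

By max-flow min-cut theorem, max flow = min cut = 7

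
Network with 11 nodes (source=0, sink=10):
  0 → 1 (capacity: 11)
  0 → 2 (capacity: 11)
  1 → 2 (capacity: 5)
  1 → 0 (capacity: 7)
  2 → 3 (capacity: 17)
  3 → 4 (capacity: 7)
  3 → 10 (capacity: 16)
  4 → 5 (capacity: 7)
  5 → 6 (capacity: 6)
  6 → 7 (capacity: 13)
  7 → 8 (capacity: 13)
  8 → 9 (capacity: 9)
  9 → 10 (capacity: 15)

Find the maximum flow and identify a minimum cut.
Max flow = 16, Min cut edges: (0,2), (1,2)

Maximum flow: 16
Minimum cut: (0,2), (1,2)
Partition: S = [0, 1], T = [2, 3, 4, 5, 6, 7, 8, 9, 10]

Max-flow min-cut theorem verified: both equal 16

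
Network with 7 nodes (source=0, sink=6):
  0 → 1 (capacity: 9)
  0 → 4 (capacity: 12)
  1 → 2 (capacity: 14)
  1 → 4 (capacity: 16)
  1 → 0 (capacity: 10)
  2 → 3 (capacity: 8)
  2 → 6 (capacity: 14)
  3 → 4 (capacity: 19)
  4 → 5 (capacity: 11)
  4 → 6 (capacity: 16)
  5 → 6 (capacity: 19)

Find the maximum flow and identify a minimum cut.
Max flow = 21, Min cut edges: (0,1), (0,4)

Maximum flow: 21
Minimum cut: (0,1), (0,4)
Partition: S = [0], T = [1, 2, 3, 4, 5, 6]

Max-flow min-cut theorem verified: both equal 21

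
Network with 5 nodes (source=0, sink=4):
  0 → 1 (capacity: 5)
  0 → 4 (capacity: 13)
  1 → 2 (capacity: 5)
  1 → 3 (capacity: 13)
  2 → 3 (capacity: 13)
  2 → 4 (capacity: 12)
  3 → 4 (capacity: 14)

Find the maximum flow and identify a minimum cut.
Max flow = 18, Min cut edges: (0,1), (0,4)

Maximum flow: 18
Minimum cut: (0,1), (0,4)
Partition: S = [0], T = [1, 2, 3, 4]

Max-flow min-cut theorem verified: both equal 18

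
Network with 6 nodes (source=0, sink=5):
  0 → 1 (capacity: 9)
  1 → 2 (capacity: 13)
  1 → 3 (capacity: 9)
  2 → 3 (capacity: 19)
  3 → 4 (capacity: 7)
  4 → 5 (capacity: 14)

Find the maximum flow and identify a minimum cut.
Max flow = 7, Min cut edges: (3,4)

Maximum flow: 7
Minimum cut: (3,4)
Partition: S = [0, 1, 2, 3], T = [4, 5]

Max-flow min-cut theorem verified: both equal 7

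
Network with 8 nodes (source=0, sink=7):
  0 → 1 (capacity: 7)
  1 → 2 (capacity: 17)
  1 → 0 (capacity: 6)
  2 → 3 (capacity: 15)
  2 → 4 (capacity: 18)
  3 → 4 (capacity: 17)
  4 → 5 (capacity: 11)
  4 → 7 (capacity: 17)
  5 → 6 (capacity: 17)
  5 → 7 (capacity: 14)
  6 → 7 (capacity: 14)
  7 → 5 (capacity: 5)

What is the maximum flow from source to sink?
Maximum flow = 7

Max flow: 7

Flow assignment:
  0 → 1: 7/7
  1 → 2: 7/17
  2 → 4: 7/18
  4 → 7: 7/17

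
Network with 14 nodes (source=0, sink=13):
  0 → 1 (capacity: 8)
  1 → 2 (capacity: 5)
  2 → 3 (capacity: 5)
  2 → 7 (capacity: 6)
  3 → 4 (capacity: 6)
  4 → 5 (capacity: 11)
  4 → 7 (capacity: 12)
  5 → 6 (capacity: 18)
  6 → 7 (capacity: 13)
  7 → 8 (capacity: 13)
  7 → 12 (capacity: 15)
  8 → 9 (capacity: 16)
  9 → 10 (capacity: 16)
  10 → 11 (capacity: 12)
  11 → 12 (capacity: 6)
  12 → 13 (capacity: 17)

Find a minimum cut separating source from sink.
Min cut value = 5, edges: (1,2)

Min cut value: 5
Partition: S = [0, 1], T = [2, 3, 4, 5, 6, 7, 8, 9, 10, 11, 12, 13]
Cut edges: (1,2)

By max-flow min-cut theorem, max flow = min cut = 5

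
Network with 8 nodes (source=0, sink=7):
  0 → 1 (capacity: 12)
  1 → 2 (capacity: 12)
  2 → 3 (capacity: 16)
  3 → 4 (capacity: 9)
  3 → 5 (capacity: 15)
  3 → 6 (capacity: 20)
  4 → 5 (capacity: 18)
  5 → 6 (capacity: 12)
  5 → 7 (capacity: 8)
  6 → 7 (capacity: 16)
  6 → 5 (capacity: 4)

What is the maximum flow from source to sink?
Maximum flow = 12

Max flow: 12

Flow assignment:
  0 → 1: 12/12
  1 → 2: 12/12
  2 → 3: 12/16
  3 → 5: 12/15
  5 → 6: 4/12
  5 → 7: 8/8
  6 → 7: 4/16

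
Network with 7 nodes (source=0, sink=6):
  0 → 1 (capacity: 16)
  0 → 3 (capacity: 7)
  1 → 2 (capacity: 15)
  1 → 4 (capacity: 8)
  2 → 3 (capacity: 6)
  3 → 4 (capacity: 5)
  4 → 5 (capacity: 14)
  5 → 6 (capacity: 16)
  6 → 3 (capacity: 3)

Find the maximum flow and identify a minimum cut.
Max flow = 13, Min cut edges: (1,4), (3,4)

Maximum flow: 13
Minimum cut: (1,4), (3,4)
Partition: S = [0, 1, 2, 3], T = [4, 5, 6]

Max-flow min-cut theorem verified: both equal 13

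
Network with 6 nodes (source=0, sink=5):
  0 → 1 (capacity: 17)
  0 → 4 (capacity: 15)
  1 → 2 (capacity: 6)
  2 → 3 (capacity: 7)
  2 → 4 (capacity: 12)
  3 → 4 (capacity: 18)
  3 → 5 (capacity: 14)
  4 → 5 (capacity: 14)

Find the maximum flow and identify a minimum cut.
Max flow = 20, Min cut edges: (1,2), (4,5)

Maximum flow: 20
Minimum cut: (1,2), (4,5)
Partition: S = [0, 1, 4], T = [2, 3, 5]

Max-flow min-cut theorem verified: both equal 20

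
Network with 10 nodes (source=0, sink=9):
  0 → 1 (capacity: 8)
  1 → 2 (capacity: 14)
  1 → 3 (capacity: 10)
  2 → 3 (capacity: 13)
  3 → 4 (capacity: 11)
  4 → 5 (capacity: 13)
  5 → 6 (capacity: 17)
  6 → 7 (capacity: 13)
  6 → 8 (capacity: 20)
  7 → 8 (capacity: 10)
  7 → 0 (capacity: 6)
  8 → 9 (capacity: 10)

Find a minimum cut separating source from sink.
Min cut value = 8, edges: (0,1)

Min cut value: 8
Partition: S = [0], T = [1, 2, 3, 4, 5, 6, 7, 8, 9]
Cut edges: (0,1)

By max-flow min-cut theorem, max flow = min cut = 8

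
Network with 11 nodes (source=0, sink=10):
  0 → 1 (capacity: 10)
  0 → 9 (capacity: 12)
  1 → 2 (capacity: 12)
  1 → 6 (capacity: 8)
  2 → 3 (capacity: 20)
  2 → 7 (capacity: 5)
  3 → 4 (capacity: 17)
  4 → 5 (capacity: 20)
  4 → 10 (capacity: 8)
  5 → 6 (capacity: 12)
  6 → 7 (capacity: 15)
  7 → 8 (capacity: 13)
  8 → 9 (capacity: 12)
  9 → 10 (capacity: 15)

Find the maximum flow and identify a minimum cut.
Max flow = 22, Min cut edges: (0,1), (0,9)

Maximum flow: 22
Minimum cut: (0,1), (0,9)
Partition: S = [0], T = [1, 2, 3, 4, 5, 6, 7, 8, 9, 10]

Max-flow min-cut theorem verified: both equal 22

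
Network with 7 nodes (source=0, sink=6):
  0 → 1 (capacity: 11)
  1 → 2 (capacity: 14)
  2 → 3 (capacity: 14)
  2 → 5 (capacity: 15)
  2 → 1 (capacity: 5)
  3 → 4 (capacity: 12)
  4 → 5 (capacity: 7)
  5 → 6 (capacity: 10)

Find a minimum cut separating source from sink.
Min cut value = 10, edges: (5,6)

Min cut value: 10
Partition: S = [0, 1, 2, 3, 4, 5], T = [6]
Cut edges: (5,6)

By max-flow min-cut theorem, max flow = min cut = 10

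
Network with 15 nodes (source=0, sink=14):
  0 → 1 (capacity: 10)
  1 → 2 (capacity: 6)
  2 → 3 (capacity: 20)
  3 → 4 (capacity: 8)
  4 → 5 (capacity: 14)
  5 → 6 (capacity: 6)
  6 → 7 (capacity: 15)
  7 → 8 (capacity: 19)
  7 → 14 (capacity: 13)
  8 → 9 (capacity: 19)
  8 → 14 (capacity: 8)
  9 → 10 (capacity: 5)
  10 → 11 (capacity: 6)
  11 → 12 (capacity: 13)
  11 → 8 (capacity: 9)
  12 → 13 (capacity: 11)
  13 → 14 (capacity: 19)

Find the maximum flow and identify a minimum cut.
Max flow = 6, Min cut edges: (5,6)

Maximum flow: 6
Minimum cut: (5,6)
Partition: S = [0, 1, 2, 3, 4, 5], T = [6, 7, 8, 9, 10, 11, 12, 13, 14]

Max-flow min-cut theorem verified: both equal 6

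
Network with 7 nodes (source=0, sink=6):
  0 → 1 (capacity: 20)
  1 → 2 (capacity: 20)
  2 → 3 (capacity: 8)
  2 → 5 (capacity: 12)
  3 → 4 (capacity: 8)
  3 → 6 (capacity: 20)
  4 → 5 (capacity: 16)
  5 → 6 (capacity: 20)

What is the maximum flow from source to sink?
Maximum flow = 20

Max flow: 20

Flow assignment:
  0 → 1: 20/20
  1 → 2: 20/20
  2 → 3: 8/8
  2 → 5: 12/12
  3 → 6: 8/20
  5 → 6: 12/20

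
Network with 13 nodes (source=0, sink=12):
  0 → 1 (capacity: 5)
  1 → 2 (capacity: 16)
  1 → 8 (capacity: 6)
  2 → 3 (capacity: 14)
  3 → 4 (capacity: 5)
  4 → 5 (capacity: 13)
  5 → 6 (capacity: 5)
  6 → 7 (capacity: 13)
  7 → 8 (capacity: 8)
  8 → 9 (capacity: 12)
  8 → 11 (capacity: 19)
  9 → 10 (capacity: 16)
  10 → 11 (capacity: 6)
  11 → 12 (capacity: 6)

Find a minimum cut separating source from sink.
Min cut value = 5, edges: (0,1)

Min cut value: 5
Partition: S = [0], T = [1, 2, 3, 4, 5, 6, 7, 8, 9, 10, 11, 12]
Cut edges: (0,1)

By max-flow min-cut theorem, max flow = min cut = 5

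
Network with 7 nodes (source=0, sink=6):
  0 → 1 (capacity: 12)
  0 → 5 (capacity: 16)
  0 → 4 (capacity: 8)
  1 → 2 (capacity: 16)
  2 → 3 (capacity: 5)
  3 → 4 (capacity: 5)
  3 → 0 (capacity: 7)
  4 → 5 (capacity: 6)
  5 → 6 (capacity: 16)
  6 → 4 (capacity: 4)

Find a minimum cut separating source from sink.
Min cut value = 16, edges: (5,6)

Min cut value: 16
Partition: S = [0, 1, 2, 3, 4, 5], T = [6]
Cut edges: (5,6)

By max-flow min-cut theorem, max flow = min cut = 16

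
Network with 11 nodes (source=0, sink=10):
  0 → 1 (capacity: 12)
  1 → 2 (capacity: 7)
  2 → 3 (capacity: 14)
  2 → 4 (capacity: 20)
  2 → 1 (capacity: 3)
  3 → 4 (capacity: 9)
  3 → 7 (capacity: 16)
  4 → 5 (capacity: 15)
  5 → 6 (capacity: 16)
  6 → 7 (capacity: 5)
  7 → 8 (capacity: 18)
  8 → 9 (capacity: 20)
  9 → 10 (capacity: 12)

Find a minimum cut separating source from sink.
Min cut value = 7, edges: (1,2)

Min cut value: 7
Partition: S = [0, 1], T = [2, 3, 4, 5, 6, 7, 8, 9, 10]
Cut edges: (1,2)

By max-flow min-cut theorem, max flow = min cut = 7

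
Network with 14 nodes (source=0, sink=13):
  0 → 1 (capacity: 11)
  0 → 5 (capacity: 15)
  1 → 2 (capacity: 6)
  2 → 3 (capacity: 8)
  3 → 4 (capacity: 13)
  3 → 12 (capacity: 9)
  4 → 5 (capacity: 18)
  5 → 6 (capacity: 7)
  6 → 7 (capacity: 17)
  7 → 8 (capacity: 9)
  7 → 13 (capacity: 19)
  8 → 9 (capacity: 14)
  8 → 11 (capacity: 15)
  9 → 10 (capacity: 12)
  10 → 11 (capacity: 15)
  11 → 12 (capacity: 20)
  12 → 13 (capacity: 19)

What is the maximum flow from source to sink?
Maximum flow = 13

Max flow: 13

Flow assignment:
  0 → 1: 6/11
  0 → 5: 7/15
  1 → 2: 6/6
  2 → 3: 6/8
  3 → 12: 6/9
  5 → 6: 7/7
  6 → 7: 7/17
  7 → 13: 7/19
  12 → 13: 6/19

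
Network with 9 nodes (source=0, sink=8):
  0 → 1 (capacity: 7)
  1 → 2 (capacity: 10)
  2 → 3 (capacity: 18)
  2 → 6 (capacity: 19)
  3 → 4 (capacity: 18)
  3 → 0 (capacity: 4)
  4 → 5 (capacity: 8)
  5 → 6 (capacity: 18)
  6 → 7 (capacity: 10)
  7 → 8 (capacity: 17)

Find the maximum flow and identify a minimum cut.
Max flow = 7, Min cut edges: (0,1)

Maximum flow: 7
Minimum cut: (0,1)
Partition: S = [0], T = [1, 2, 3, 4, 5, 6, 7, 8]

Max-flow min-cut theorem verified: both equal 7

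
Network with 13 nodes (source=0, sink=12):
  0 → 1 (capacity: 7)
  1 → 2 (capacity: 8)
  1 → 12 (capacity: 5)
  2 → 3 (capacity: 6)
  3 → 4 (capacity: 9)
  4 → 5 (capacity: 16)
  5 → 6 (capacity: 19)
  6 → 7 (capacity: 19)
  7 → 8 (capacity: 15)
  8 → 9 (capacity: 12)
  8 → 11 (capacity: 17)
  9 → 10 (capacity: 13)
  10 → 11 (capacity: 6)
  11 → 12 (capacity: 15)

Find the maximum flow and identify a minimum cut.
Max flow = 7, Min cut edges: (0,1)

Maximum flow: 7
Minimum cut: (0,1)
Partition: S = [0], T = [1, 2, 3, 4, 5, 6, 7, 8, 9, 10, 11, 12]

Max-flow min-cut theorem verified: both equal 7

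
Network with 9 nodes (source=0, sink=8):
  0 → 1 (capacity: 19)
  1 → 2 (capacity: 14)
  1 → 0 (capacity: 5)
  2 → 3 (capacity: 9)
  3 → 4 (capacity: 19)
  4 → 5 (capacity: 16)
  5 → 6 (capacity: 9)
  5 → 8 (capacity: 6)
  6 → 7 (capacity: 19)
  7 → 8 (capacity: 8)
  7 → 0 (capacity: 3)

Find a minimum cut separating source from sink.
Min cut value = 9, edges: (2,3)

Min cut value: 9
Partition: S = [0, 1, 2], T = [3, 4, 5, 6, 7, 8]
Cut edges: (2,3)

By max-flow min-cut theorem, max flow = min cut = 9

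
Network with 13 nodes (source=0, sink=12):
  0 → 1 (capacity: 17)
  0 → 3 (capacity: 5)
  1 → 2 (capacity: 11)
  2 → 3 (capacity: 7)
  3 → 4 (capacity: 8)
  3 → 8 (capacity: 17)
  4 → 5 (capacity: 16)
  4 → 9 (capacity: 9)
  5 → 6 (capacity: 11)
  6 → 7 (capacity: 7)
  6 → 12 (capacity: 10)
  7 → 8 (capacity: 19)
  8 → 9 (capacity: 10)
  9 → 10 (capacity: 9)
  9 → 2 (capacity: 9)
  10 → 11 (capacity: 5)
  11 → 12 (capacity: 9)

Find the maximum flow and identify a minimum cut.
Max flow = 12, Min cut edges: (0,3), (2,3)

Maximum flow: 12
Minimum cut: (0,3), (2,3)
Partition: S = [0, 1, 2], T = [3, 4, 5, 6, 7, 8, 9, 10, 11, 12]

Max-flow min-cut theorem verified: both equal 12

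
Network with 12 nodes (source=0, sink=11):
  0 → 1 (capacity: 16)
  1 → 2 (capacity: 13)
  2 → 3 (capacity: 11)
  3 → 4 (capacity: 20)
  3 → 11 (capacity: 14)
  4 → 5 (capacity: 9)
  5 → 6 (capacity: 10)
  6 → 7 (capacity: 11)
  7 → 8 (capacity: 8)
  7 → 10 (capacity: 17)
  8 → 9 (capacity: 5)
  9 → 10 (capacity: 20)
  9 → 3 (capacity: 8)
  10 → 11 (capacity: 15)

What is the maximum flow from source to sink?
Maximum flow = 11

Max flow: 11

Flow assignment:
  0 → 1: 11/16
  1 → 2: 11/13
  2 → 3: 11/11
  3 → 11: 11/14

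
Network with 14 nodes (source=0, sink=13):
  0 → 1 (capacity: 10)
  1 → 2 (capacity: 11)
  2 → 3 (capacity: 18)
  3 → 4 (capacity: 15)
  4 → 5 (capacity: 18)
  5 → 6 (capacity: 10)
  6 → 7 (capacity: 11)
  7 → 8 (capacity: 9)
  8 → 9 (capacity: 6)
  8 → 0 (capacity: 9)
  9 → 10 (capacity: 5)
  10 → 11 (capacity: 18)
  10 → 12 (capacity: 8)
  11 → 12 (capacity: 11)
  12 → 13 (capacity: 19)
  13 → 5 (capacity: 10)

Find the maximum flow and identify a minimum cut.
Max flow = 5, Min cut edges: (9,10)

Maximum flow: 5
Minimum cut: (9,10)
Partition: S = [0, 1, 2, 3, 4, 5, 6, 7, 8, 9], T = [10, 11, 12, 13]

Max-flow min-cut theorem verified: both equal 5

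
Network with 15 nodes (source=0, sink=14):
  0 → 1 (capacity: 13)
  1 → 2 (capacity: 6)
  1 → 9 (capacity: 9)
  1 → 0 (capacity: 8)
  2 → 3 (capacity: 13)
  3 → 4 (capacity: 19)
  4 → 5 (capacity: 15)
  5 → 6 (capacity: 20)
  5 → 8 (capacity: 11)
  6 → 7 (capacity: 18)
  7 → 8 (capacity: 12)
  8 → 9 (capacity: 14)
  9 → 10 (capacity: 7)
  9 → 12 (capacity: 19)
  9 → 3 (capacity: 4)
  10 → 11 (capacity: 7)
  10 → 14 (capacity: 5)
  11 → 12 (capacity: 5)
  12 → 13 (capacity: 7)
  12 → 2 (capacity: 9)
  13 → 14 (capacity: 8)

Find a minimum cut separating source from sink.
Min cut value = 12, edges: (10,14), (12,13)

Min cut value: 12
Partition: S = [0, 1, 2, 3, 4, 5, 6, 7, 8, 9, 10, 11, 12], T = [13, 14]
Cut edges: (10,14), (12,13)

By max-flow min-cut theorem, max flow = min cut = 12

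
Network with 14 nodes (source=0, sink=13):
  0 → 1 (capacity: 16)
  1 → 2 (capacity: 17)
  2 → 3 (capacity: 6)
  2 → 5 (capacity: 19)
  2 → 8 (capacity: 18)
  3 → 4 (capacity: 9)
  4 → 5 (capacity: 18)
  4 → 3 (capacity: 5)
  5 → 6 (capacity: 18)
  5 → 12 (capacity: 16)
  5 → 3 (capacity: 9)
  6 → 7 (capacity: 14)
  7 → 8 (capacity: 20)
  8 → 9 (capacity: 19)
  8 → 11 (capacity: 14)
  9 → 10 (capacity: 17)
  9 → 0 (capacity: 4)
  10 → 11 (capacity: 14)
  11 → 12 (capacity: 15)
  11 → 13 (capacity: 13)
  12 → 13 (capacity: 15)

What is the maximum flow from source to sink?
Maximum flow = 16

Max flow: 16

Flow assignment:
  0 → 1: 16/16
  1 → 2: 16/17
  2 → 5: 15/19
  2 → 8: 1/18
  5 → 12: 15/16
  8 → 11: 1/14
  11 → 13: 1/13
  12 → 13: 15/15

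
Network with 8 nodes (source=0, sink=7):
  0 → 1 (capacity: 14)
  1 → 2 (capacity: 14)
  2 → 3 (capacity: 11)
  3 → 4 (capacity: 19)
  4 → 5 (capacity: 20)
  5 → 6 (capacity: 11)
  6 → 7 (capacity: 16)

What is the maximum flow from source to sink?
Maximum flow = 11

Max flow: 11

Flow assignment:
  0 → 1: 11/14
  1 → 2: 11/14
  2 → 3: 11/11
  3 → 4: 11/19
  4 → 5: 11/20
  5 → 6: 11/11
  6 → 7: 11/16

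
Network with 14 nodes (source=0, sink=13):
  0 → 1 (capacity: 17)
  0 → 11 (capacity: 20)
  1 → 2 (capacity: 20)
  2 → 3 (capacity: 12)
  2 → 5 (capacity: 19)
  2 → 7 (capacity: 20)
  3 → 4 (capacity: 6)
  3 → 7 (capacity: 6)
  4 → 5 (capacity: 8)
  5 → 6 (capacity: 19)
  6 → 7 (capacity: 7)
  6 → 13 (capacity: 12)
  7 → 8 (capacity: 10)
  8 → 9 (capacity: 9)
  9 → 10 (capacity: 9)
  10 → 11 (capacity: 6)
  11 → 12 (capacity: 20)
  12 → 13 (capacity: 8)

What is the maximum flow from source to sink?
Maximum flow = 20

Max flow: 20

Flow assignment:
  0 → 1: 12/17
  0 → 11: 8/20
  1 → 2: 12/20
  2 → 5: 12/19
  5 → 6: 12/19
  6 → 13: 12/12
  11 → 12: 8/20
  12 → 13: 8/8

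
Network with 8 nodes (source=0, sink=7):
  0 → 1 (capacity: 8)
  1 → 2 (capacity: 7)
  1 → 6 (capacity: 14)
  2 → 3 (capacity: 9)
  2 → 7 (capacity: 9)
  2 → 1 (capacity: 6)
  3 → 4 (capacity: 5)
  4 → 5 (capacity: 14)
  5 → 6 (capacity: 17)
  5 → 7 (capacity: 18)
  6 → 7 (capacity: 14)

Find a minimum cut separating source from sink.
Min cut value = 8, edges: (0,1)

Min cut value: 8
Partition: S = [0], T = [1, 2, 3, 4, 5, 6, 7]
Cut edges: (0,1)

By max-flow min-cut theorem, max flow = min cut = 8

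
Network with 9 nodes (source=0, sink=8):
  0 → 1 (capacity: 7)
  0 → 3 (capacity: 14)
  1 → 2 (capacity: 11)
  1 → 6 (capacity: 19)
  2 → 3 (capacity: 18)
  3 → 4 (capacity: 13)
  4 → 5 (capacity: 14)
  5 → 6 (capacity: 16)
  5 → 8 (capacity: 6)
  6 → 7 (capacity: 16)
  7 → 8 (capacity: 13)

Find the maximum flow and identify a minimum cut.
Max flow = 19, Min cut edges: (5,8), (7,8)

Maximum flow: 19
Minimum cut: (5,8), (7,8)
Partition: S = [0, 1, 2, 3, 4, 5, 6, 7], T = [8]

Max-flow min-cut theorem verified: both equal 19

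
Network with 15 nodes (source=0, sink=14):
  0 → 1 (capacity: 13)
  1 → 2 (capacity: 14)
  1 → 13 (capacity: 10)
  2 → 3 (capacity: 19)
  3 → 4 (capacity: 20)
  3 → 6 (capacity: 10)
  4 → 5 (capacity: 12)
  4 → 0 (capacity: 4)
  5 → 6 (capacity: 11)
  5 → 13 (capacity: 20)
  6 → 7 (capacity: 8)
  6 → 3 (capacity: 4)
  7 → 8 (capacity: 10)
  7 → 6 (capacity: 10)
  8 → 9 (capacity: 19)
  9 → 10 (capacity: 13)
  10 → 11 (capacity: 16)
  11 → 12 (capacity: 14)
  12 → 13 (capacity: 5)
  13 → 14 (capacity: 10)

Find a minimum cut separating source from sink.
Min cut value = 10, edges: (13,14)

Min cut value: 10
Partition: S = [0, 1, 2, 3, 4, 5, 6, 7, 8, 9, 10, 11, 12, 13], T = [14]
Cut edges: (13,14)

By max-flow min-cut theorem, max flow = min cut = 10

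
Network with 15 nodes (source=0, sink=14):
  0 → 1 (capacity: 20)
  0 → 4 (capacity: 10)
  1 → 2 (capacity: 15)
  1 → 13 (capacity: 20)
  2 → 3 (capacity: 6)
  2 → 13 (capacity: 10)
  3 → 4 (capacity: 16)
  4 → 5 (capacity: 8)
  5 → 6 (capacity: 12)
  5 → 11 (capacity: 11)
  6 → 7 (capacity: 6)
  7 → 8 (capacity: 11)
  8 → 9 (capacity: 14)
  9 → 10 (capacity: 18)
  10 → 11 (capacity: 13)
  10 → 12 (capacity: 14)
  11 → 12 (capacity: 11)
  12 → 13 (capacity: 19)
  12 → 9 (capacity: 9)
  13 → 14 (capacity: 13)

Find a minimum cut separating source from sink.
Min cut value = 13, edges: (13,14)

Min cut value: 13
Partition: S = [0, 1, 2, 3, 4, 5, 6, 7, 8, 9, 10, 11, 12, 13], T = [14]
Cut edges: (13,14)

By max-flow min-cut theorem, max flow = min cut = 13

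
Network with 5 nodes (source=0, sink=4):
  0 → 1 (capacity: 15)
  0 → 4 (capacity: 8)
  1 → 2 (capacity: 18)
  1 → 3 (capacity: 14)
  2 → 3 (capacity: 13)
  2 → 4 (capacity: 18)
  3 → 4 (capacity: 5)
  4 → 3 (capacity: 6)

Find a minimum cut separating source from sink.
Min cut value = 23, edges: (0,1), (0,4)

Min cut value: 23
Partition: S = [0], T = [1, 2, 3, 4]
Cut edges: (0,1), (0,4)

By max-flow min-cut theorem, max flow = min cut = 23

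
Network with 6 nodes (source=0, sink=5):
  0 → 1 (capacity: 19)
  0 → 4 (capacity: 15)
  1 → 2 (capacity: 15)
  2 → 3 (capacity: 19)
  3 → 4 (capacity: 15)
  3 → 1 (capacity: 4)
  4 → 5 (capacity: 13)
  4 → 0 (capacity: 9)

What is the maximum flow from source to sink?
Maximum flow = 13

Max flow: 13

Flow assignment:
  0 → 1: 15/19
  1 → 2: 15/15
  2 → 3: 15/19
  3 → 4: 15/15
  4 → 5: 13/13
  4 → 0: 2/9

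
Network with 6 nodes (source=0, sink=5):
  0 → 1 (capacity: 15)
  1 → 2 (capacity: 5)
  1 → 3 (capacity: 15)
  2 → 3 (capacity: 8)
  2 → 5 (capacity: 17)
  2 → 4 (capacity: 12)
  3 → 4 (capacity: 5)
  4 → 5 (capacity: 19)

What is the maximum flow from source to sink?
Maximum flow = 10

Max flow: 10

Flow assignment:
  0 → 1: 10/15
  1 → 2: 5/5
  1 → 3: 5/15
  2 → 5: 5/17
  3 → 4: 5/5
  4 → 5: 5/19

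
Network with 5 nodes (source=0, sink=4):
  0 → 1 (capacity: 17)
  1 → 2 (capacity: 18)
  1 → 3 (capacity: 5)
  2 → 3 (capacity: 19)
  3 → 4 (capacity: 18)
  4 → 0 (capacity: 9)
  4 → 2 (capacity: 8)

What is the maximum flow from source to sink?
Maximum flow = 17

Max flow: 17

Flow assignment:
  0 → 1: 17/17
  1 → 2: 12/18
  1 → 3: 5/5
  2 → 3: 12/19
  3 → 4: 17/18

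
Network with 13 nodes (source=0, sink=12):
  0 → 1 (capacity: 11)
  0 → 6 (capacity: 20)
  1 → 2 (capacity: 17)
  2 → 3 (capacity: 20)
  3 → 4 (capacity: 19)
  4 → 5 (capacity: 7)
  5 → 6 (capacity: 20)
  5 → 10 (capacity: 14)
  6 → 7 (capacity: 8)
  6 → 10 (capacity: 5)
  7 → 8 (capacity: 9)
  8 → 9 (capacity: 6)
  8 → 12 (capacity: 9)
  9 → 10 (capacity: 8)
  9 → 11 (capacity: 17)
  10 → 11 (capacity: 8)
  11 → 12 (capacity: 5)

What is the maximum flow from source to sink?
Maximum flow = 13

Max flow: 13

Flow assignment:
  0 → 1: 7/11
  0 → 6: 6/20
  1 → 2: 7/17
  2 → 3: 7/20
  3 → 4: 7/19
  4 → 5: 7/7
  5 → 6: 2/20
  5 → 10: 5/14
  6 → 7: 8/8
  7 → 8: 8/9
  8 → 12: 8/9
  10 → 11: 5/8
  11 → 12: 5/5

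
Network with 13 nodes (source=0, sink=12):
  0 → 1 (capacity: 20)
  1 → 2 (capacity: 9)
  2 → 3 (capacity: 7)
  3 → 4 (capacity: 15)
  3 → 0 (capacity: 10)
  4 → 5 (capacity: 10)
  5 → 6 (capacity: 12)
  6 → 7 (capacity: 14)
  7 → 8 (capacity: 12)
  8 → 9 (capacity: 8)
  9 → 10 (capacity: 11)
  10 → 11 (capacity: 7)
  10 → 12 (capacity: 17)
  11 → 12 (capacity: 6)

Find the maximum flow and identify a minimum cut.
Max flow = 7, Min cut edges: (2,3)

Maximum flow: 7
Minimum cut: (2,3)
Partition: S = [0, 1, 2], T = [3, 4, 5, 6, 7, 8, 9, 10, 11, 12]

Max-flow min-cut theorem verified: both equal 7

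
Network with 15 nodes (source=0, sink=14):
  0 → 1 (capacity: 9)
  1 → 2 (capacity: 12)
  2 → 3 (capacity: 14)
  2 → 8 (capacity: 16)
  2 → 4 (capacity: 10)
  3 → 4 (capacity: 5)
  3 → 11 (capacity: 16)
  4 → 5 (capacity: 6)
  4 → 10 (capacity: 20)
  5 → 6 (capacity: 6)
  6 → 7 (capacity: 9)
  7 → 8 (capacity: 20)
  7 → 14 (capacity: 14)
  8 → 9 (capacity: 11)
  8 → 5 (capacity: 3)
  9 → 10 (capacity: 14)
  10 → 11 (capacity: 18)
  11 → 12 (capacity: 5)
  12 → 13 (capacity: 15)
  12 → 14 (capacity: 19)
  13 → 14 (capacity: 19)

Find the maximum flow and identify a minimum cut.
Max flow = 9, Min cut edges: (0,1)

Maximum flow: 9
Minimum cut: (0,1)
Partition: S = [0], T = [1, 2, 3, 4, 5, 6, 7, 8, 9, 10, 11, 12, 13, 14]

Max-flow min-cut theorem verified: both equal 9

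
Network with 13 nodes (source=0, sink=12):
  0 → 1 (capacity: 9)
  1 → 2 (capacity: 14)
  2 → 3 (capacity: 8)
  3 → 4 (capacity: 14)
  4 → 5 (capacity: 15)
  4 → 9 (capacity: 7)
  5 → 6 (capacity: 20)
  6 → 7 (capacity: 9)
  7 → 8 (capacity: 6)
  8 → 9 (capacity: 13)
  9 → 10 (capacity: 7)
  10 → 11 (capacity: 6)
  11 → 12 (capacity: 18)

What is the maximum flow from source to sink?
Maximum flow = 6

Max flow: 6

Flow assignment:
  0 → 1: 6/9
  1 → 2: 6/14
  2 → 3: 6/8
  3 → 4: 6/14
  4 → 5: 1/15
  4 → 9: 5/7
  5 → 6: 1/20
  6 → 7: 1/9
  7 → 8: 1/6
  8 → 9: 1/13
  9 → 10: 6/7
  10 → 11: 6/6
  11 → 12: 6/18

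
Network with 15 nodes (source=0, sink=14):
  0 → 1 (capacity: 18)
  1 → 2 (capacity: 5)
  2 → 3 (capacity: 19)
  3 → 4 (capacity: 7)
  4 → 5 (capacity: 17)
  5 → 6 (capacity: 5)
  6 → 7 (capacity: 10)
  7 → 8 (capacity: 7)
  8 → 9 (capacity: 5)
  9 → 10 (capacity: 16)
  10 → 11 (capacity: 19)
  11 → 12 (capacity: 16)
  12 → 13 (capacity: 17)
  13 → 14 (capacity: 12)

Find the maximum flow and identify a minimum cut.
Max flow = 5, Min cut edges: (8,9)

Maximum flow: 5
Minimum cut: (8,9)
Partition: S = [0, 1, 2, 3, 4, 5, 6, 7, 8], T = [9, 10, 11, 12, 13, 14]

Max-flow min-cut theorem verified: both equal 5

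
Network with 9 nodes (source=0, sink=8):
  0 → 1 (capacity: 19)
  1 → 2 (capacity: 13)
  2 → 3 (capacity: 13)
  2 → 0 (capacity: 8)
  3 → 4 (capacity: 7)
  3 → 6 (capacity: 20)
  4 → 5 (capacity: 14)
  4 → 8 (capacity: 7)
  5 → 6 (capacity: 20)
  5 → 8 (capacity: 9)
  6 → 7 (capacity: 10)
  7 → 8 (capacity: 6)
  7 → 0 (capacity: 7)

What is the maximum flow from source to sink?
Maximum flow = 13

Max flow: 13

Flow assignment:
  0 → 1: 13/19
  1 → 2: 13/13
  2 → 3: 13/13
  3 → 4: 7/7
  3 → 6: 6/20
  4 → 8: 7/7
  6 → 7: 6/10
  7 → 8: 6/6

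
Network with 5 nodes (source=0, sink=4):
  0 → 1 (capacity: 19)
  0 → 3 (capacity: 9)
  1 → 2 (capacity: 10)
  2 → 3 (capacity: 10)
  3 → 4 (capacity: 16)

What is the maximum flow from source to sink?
Maximum flow = 16

Max flow: 16

Flow assignment:
  0 → 1: 10/19
  0 → 3: 6/9
  1 → 2: 10/10
  2 → 3: 10/10
  3 → 4: 16/16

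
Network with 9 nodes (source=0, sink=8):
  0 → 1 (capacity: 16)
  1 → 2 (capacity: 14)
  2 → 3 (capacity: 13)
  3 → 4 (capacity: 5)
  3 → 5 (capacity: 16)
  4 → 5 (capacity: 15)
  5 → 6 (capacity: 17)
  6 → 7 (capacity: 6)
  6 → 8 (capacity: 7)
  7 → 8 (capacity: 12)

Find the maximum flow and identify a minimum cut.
Max flow = 13, Min cut edges: (6,7), (6,8)

Maximum flow: 13
Minimum cut: (6,7), (6,8)
Partition: S = [0, 1, 2, 3, 4, 5, 6], T = [7, 8]

Max-flow min-cut theorem verified: both equal 13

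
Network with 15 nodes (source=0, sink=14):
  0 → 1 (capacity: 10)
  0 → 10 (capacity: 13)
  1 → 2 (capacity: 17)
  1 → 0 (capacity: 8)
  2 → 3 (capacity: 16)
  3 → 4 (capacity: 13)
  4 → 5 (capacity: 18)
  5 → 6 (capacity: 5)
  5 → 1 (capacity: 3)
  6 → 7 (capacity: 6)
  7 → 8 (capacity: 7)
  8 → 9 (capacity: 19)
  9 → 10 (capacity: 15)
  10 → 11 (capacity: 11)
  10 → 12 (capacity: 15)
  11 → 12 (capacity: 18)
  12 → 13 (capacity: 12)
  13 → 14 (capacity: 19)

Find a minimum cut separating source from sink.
Min cut value = 12, edges: (12,13)

Min cut value: 12
Partition: S = [0, 1, 2, 3, 4, 5, 6, 7, 8, 9, 10, 11, 12], T = [13, 14]
Cut edges: (12,13)

By max-flow min-cut theorem, max flow = min cut = 12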